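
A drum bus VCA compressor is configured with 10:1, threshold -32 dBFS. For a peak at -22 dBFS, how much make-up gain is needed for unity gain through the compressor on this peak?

9 dB

The peak compresses to -32 + 10/10 = -31 dBFS.
To reach -22 dBFS requires -22 − (-31) = 9 dB of make-up.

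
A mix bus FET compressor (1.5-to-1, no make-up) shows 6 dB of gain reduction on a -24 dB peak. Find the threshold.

Gain reduction = -24 − (-30) = 6 dB; output overshoot = GR / (R − 1) = 6 / 0.5 = 12 dB.
Threshold = output − output overshoot = -30 − 12 = -42 dB.

-42 dB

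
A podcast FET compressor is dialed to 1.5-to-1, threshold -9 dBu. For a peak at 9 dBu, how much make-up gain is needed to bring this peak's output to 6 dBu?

Overshoot 18 dB → 18/1.5 = 12 dB after compression, so the compressed level is -9 + 12 = 3 dBu.
Make-up = target − compressed = 6 − 3 = 3 dB.

3 dB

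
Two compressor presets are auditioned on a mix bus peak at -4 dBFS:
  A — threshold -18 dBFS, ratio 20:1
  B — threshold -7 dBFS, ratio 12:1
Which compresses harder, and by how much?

A, by 10.55 dB

A: 14 dB over, compressed to 0.7 dB over, so 13.3 dB of GR.
B: 3 dB over, compressed to 0.25 dB over, so 2.75 dB of GR.
Difference: 10.55 dB in favour of A.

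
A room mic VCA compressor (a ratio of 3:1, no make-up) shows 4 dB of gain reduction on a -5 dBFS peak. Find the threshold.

-11 dBFS

Gain reduction = -5 − (-9) = 4 dB; output overshoot = GR / (R − 1) = 4 / 2 = 2 dB.
Threshold = output − output overshoot = -9 − 2 = -11 dBFS.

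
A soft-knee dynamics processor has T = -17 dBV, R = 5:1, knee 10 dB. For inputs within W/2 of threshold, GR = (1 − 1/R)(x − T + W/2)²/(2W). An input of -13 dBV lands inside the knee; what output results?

x − T + W/2 = -13 − (-17) + 5 = 9.
GR = (1 − 1/5) × 9² / 20 = 0.8 × 81 / 20 = 3.24 dB.
Output = -13 − 3.24 = -16.24 dBV.

-16.24 dBV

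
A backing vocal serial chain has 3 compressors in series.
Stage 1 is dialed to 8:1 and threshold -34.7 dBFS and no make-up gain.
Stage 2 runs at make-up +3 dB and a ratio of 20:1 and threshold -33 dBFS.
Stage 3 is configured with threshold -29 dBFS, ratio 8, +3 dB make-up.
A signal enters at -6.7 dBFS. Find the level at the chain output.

-26.91 dBFS

Stage 1: -6.7 dBFS is 28 dB over -34.7 dBFS; at 8:1 that becomes 3.5 dB over, giving -31.2 dBFS.
Stage 2: -31.2 dBFS is 1.8 dB over -33 dBFS; at 20:1 that becomes 0.09 dB over, giving -32.91 dBFS; +3 dB make-up → -29.91 dBFS.
Stage 3: below threshold (-29.91 ≤ -29); passes unchanged; make-up brings it to -26.91 dBFS.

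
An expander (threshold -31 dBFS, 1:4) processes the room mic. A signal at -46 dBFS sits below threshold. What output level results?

Undershoot = (-31) − (-46) = 15 dB.
At 1:4, that expands to 60 dB under threshold.
Output = -31 − 60 = -91 dBFS.

-91 dBFS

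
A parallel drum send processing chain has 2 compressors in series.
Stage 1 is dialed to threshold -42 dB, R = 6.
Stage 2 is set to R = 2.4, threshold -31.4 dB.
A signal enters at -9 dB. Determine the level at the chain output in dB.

-36.5 dB

Stage 1: -9 dB is 33 dB over -42 dB; at 6:1 that becomes 5.5 dB over, giving -36.5 dB.
Stage 2: -36.5 dB ≤ -31.4 dB, so stage 2 doesn't engage; output -36.5 dB.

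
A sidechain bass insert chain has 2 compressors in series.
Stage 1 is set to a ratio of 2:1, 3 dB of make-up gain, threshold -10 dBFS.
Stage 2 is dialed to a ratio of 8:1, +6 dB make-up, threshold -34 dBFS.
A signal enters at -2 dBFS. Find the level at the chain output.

-24.125 dBFS

Stage 1: 8 dB above -10 dBFS, reduced 2:1 to 4 dB above → -6 dBFS; +3 dB make-up → -3 dBFS.
Stage 2: overshoot 31 dB → 31/8 = 3.875 dB → -30.125 dBFS; +6 dB make-up → -24.125 dBFS.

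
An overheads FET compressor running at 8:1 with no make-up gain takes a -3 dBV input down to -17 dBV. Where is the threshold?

Gain reduction = -3 − (-17) = 14 dB; output overshoot = GR / (R − 1) = 14 / 7 = 2 dB.
Threshold = output − output overshoot = -17 − 2 = -19 dBV.

-19 dBV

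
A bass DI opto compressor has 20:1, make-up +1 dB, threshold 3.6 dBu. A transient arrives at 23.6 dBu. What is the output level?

23.6 dBu sits 20 dB over threshold.
The 20 dB excess becomes 1 dB after 20:1 reduction.
Output = 3.6 + 1 = 4.6 dBu; make-up adds 1 dB, giving 5.6 dBu.

5.6 dBu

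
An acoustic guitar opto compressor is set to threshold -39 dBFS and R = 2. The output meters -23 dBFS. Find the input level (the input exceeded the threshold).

Post-compression overshoot = -23 − (-39) = 16 dB.
Undo the ratio: input overshoot = 16 × 2 = 32 dB, giving input = -7 dBFS.

-7 dBFS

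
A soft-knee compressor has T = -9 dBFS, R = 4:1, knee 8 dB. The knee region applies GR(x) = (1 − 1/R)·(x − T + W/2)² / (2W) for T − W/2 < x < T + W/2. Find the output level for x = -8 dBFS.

-9.171875 dBFS

x − T + W/2 = -8 − (-9) + 4 = 5.
GR = (1 − 1/4) × 5² / 16 = 0.75 × 25 / 16 = 1.171875 dB.
Output = -8 − 1.171875 = -9.171875 dBFS.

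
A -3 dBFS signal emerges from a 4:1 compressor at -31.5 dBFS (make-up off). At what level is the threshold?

Let T be the threshold. Output overshoot = (input overshoot)/R, so -31.5 − T = (-3 − T)/4.
4·(-31.5 − T) = -3 − T → 3·T = -126 − (-3) = -123.
T = -123/3 = -41 dBFS.

-41 dBFS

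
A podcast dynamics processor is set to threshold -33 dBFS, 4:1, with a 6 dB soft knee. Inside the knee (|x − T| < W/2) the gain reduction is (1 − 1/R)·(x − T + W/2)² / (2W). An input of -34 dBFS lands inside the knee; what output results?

x − T + W/2 = -34 − (-33) + 3 = 2.
GR = (1 − 1/4) × 2² / 12 = 0.75 × 4 / 12 = 0.25 dB.
Output = -34 − 0.25 = -34.25 dBFS.

-34.25 dBFS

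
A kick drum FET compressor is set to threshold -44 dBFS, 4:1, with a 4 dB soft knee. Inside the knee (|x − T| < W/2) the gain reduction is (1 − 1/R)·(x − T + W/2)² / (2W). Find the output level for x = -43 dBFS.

x − T + W/2 = -43 − (-44) + 2 = 3.
GR = (1 − 1/4) × 3² / 8 = 0.75 × 9 / 8 = 0.84375 dB.
Output = -43 − 0.84375 = -43.84375 dBFS.

-43.84375 dBFS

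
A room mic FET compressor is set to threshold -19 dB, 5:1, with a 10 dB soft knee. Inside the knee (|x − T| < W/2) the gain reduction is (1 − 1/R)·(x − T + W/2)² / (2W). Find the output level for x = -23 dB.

-23.04 dB

x − T + W/2 = -23 − (-19) + 5 = 1.
GR = (1 − 1/5) × 1² / 20 = 0.8 × 1 / 20 = 0.04 dB.
Output = -23 − 0.04 = -23.04 dB.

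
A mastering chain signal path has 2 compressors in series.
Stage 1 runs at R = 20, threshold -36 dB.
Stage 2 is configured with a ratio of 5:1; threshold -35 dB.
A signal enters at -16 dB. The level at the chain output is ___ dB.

-35 dB

Stage 1: -16 dB is 20 dB over -36 dB; at 20:1 that becomes 1 dB over, giving -35 dB.
Stage 2: -35 dB ≤ -35 dB, so stage 2 doesn't engage; output -35 dB.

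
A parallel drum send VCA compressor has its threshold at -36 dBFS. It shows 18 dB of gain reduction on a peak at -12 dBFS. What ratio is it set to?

Input overshoot = -12 − (-36) = 24 dB.
Output overshoot = 24 − 18 = 6 dB.
Ratio = input overshoot / output overshoot = 24 / 6 = 4.

4:1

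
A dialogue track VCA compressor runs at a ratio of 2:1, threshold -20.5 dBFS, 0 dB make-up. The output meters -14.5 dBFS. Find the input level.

-8.5 dBFS

Post-compression overshoot = -14.5 − (-20.5) = 6 dB.
Input overshoot = R × output overshoot = 12 dB → input = -20.5 + 12 = -8.5 dBFS.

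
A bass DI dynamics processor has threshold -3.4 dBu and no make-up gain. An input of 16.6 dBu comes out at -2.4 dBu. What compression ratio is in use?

Input overshoot = 16.6 − (-3.4) = 20 dB; output overshoot = -2.4 − (-3.4) = 1 dB.
Ratio = 20 / 1 = 20.

20:1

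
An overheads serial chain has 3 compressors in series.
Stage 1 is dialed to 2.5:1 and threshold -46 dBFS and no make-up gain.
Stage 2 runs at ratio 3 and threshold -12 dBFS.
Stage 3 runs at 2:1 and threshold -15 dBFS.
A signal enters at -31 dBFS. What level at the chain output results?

-40 dBFS

Stage 1: 15 dB above -46 dBFS, reduced 2.5:1 to 6 dB above → -40 dBFS.
Stage 2: below threshold (-40 ≤ -12); passes unchanged; output -40 dBFS.
Stage 3: below threshold (-40 ≤ -15); passes unchanged; output -40 dBFS.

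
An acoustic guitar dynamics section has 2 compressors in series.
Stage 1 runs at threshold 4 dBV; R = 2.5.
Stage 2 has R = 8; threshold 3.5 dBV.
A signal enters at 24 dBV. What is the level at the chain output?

Stage 1: overshoot 20 dB → 20/2.5 = 8 dB → 12 dBV.
Stage 2: overshoot 8.5 dB → 8.5/8 = 1.0625 dB → 4.5625 dBV.

4.5625 dBV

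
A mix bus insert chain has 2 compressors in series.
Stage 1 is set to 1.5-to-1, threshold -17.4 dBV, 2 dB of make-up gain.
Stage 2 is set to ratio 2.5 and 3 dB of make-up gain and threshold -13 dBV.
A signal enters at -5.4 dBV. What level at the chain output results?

Stage 1: overshoot 12 dB → 12/1.5 = 8 dB → -9.4 dBV; +2 dB make-up → -7.4 dBV.
Stage 2: overshoot 5.6 dB → 5.6/2.5 = 2.24 dB → -10.76 dBV; +3 dB make-up → -7.76 dBV.

-7.76 dBV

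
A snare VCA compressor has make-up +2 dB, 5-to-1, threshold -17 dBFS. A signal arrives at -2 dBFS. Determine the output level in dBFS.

Overshoot: -2 − (-17) = 15 dB.
The 15 dB excess becomes 3 dB after 5:1 reduction.
That puts the output at -14 dBFS; make-up adds 2 dB, giving -12 dBFS.

-12 dBFS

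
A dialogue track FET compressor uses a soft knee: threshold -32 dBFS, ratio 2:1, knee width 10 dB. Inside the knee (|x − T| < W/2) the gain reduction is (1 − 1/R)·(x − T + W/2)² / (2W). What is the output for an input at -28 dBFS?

-30.025 dBFS

x − T + W/2 = -28 − (-32) + 5 = 9.
GR = (1 − 1/2) × 9² / 20 = 0.5 × 81 / 20 = 2.025 dB.
Output = -28 − 2.025 = -30.025 dBFS.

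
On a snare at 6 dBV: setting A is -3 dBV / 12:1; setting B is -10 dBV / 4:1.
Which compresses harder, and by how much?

B, by 3.75 dB

A: overshoot 9 dB → output overshoot 0.75 dB → GR 8.25 dB.
B: overshoot 16 dB → output overshoot 4 dB → GR 12 dB.
Difference: 3.75 dB in favour of B.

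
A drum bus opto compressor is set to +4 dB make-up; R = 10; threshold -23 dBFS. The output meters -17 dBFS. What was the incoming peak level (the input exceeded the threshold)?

-3 dBFS

Before make-up, the level was -17 − 4 = -21 dBFS.
The compressed level sits -21 − (-23) = 2 dB over threshold.
Undo the ratio: input overshoot = 2 × 10 = 20 dB, giving input = -3 dBFS.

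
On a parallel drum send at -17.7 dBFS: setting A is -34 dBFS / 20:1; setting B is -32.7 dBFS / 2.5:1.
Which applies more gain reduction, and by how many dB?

A, by 6.485 dB

A: 16.3 dB over, compressed to 0.815 dB over, so 15.485 dB of GR.
B: 15 dB over, compressed to 6 dB over, so 9 dB of GR.
Difference: 6.485 dB in favour of A.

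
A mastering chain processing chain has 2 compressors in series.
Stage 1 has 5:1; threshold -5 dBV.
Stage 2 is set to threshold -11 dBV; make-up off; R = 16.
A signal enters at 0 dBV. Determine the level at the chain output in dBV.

-10.5625 dBV

Stage 1: overshoot 5 dB → 5/5 = 1 dB → -4 dBV.
Stage 2: 7 dB above -11 dBV, reduced 16:1 to 0.4375 dB above → -10.5625 dBV.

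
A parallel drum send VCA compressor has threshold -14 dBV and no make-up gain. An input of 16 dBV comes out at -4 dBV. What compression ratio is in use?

3:1

Input overshoot = 16 − (-14) = 30 dB; output overshoot = -4 − (-14) = 10 dB.
Ratio = 30 / 10 = 3.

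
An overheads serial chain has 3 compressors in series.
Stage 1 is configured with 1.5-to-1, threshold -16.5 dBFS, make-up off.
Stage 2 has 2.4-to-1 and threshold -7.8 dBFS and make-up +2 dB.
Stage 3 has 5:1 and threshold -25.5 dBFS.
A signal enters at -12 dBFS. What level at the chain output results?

Stage 1: overshoot 4.5 dB → 4.5/1.5 = 3 dB → -13.5 dBFS.
Stage 2: -13.5 dBFS ≤ -7.8 dBFS, so stage 2 doesn't engage; make-up brings it to -11.5 dBFS.
Stage 3: overshoot 14 dB → 14/5 = 2.8 dB → -22.7 dBFS.

-22.7 dBFS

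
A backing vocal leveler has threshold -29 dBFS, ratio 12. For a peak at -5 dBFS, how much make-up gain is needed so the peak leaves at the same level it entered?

22 dB

Without make-up, output = threshold + overshoot/12 = -29 + 2 = -27 dBFS.
Gap to target: 22 dB.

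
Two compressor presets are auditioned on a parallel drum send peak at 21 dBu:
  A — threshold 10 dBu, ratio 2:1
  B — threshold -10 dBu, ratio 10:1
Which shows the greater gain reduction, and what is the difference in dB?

A: GR = 11 − 11/2 = 5.5 dB.
B: GR = 31 − 31/10 = 27.9 dB.
B applies 22.4 dB more gain reduction.

B, by 22.4 dB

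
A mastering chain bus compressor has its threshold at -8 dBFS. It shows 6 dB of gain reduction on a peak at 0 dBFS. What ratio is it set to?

4:1

Input overshoot = 0 − (-8) = 8 dB.
Output overshoot = 8 − 6 = 2 dB.
Ratio = input overshoot / output overshoot = 8 / 2 = 4.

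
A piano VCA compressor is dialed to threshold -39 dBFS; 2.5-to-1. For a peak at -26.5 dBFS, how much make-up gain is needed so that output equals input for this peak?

7.5 dB

Without make-up, output = threshold + overshoot/2.5 = -39 + 5 = -34 dBFS.
Gap to target: 7.5 dB.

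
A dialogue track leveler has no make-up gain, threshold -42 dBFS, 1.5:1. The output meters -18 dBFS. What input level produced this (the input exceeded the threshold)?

That's 24 dB above the -42 dBFS threshold.
Before 1.5:1 compression the overshoot was 24 × 1.5 = 36 dB, so input = -42 + 36 = -6 dBFS.

-6 dBFS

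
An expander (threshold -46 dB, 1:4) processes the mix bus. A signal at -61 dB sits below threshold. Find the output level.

-106 dB

The input is 15 dB below the -46 dB threshold.
A 1:4 expander multiplies undershoot by 4: 15 × 4 = 60 dB below threshold.
Output = -46 − 60 = -106 dB.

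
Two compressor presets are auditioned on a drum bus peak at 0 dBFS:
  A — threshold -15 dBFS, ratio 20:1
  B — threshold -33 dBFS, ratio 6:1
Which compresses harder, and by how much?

B, by 13.25 dB

A: 15 dB over, compressed to 0.75 dB over, so 14.25 dB of GR.
B: 33 dB over, compressed to 5.5 dB over, so 27.5 dB of GR.
Difference: 13.25 dB in favour of B.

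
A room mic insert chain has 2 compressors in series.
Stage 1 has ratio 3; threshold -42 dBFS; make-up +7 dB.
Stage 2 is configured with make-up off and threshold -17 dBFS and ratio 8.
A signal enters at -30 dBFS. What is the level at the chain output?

-31 dBFS

Stage 1: -30 dBFS is 12 dB over -42 dBFS; at 3:1 that becomes 4 dB over, giving -38 dBFS; +7 dB make-up → -31 dBFS.
Stage 2: -31 dBFS ≤ -17 dBFS, so stage 2 doesn't engage; output -31 dBFS.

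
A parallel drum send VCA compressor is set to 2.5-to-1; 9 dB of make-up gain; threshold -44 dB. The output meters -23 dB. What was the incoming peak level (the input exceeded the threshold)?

-14 dB

Before make-up, the level was -23 − 9 = -32 dB.
That's 12 dB above the -44 dB threshold.
Input overshoot = R × output overshoot = 30 dB → input = -44 + 30 = -14 dB.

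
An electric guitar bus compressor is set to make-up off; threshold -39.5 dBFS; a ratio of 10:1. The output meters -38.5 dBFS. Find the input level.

-29.5 dBFS

Post-compression overshoot = -38.5 − (-39.5) = 1 dB.
Before 10:1 compression the overshoot was 1 × 10 = 10 dB, so input = -39.5 + 10 = -29.5 dBFS.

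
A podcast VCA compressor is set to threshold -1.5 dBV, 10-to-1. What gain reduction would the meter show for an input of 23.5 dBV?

22.5 dB

The signal is 25 dB above threshold.
A 10:1 ratio leaves 2.5 dB of that excess.
So the signal is attenuated by 25 − 2.5 = 22.5 dB.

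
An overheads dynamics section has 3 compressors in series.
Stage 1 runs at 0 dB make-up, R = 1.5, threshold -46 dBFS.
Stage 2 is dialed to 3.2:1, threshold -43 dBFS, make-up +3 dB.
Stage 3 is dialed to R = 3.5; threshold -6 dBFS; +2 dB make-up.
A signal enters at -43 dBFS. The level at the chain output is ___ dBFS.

-39 dBFS

Stage 1: 3 dB above -46 dBFS, reduced 1.5:1 to 2 dB above → -44 dBFS.
Stage 2: -44 dBFS is at or below the -43 dBFS threshold — no compression; make-up brings it to -41 dBFS.
Stage 3: below threshold (-41 ≤ -6); passes unchanged; make-up brings it to -39 dBFS.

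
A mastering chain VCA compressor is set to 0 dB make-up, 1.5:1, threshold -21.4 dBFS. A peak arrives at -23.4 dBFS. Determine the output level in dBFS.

-23.4 dBFS is 2 dB below the -21.4 dBFS threshold, so no gain reduction is applied.
Output = input = -23.4 dBFS.

-23.4 dBFS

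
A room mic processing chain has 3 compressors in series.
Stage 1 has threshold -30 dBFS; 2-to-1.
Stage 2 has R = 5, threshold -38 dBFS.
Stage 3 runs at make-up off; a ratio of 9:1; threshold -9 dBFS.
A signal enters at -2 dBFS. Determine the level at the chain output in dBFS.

Stage 1: overshoot 28 dB → 28/2 = 14 dB → -16 dBFS.
Stage 2: 22 dB above -38 dBFS, reduced 5:1 to 4.4 dB above → -33.6 dBFS.
Stage 3: -33.6 dBFS ≤ -9 dBFS, so stage 3 doesn't engage; output -33.6 dBFS.

-33.6 dBFS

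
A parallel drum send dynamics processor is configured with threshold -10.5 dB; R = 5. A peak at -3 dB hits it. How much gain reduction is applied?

-3 dB exceeds the threshold by 7.5 dB.
After 5:1 compression the overshoot becomes 7.5/5 = 1.5 dB.
So the signal is attenuated by 7.5 − 1.5 = 6 dB.

6 dB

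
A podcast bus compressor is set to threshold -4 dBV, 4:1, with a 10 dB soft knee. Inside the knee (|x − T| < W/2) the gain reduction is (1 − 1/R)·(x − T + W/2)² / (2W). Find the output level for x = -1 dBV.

x − T + W/2 = -1 − (-4) + 5 = 8.
GR = (1 − 1/4) × 8² / 20 = 0.75 × 64 / 20 = 2.4 dB.
Output = -1 − 2.4 = -3.4 dBV.

-3.4 dBV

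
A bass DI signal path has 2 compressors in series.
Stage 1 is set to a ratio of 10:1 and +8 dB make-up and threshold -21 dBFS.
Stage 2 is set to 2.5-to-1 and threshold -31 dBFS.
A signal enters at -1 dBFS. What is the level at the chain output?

-23 dBFS

Stage 1: 20 dB above -21 dBFS, reduced 10:1 to 2 dB above → -19 dBFS; +8 dB make-up → -11 dBFS.
Stage 2: overshoot 20 dB → 20/2.5 = 8 dB → -23 dBFS.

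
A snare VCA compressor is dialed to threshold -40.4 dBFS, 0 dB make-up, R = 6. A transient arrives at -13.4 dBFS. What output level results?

-35.9 dBFS

-13.4 dBFS sits 27 dB over threshold.
The 27 dB excess becomes 4.5 dB after 6:1 reduction.
So the level is -40.4 + 4.5 = -35.9 dBFS.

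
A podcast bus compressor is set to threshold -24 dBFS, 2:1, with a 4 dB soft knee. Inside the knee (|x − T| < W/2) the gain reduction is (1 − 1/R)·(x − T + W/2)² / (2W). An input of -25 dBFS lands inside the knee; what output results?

x − T + W/2 = -25 − (-24) + 2 = 1.
GR = (1 − 1/2) × 1² / 8 = 0.5 × 1 / 8 = 0.0625 dB.
Output = -25 − 0.0625 = -25.0625 dBFS.

-25.0625 dBFS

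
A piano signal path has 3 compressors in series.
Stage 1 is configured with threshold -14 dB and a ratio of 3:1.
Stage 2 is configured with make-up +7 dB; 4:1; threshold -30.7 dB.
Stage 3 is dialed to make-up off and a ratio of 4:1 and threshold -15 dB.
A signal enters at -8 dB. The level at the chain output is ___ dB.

-19.025 dB

Stage 1: overshoot 6 dB → 6/3 = 2 dB → -12 dB.
Stage 2: 18.7 dB above -30.7 dB, reduced 4:1 to 4.675 dB above → -26.025 dB; +7 dB make-up → -19.025 dB.
Stage 3: -19.025 dB is at or below the -15 dB threshold — no compression; output -19.025 dB.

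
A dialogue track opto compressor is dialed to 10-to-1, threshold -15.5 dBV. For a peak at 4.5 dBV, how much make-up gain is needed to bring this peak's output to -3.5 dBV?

Overshoot 20 dB → 20/10 = 2 dB after compression, so the compressed level is -15.5 + 2 = -13.5 dBV.
Make-up = target − compressed = -3.5 − (-13.5) = 10 dB.

10 dB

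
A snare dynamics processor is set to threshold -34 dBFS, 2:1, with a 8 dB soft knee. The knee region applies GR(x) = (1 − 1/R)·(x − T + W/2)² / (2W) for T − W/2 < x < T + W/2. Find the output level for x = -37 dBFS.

-37.03125 dBFS

x − T + W/2 = -37 − (-34) + 4 = 1.
GR = (1 − 1/2) × 1² / 16 = 0.5 × 1 / 16 = 0.03125 dB.
Output = -37 − 0.03125 = -37.03125 dBFS.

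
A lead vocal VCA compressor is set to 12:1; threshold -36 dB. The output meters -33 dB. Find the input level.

0 dB

That's 3 dB above the -36 dB threshold.
Undo the ratio: input overshoot = 3 × 12 = 36 dB, giving input = 0 dB.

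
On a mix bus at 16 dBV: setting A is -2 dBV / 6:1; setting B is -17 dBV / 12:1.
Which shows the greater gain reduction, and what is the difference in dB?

A: GR = 18 − 18/6 = 15 dB.
B: GR = 33 − 33/12 = 30.25 dB.
B applies 15.25 dB more gain reduction.

B, by 15.25 dB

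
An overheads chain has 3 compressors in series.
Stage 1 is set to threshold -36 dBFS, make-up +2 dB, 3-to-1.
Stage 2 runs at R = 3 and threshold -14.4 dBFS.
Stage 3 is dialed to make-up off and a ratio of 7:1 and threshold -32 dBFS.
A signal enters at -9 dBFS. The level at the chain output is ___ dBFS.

-31 dBFS

Stage 1: -9 dBFS is 27 dB over -36 dBFS; at 3:1 that becomes 9 dB over, giving -27 dBFS; +2 dB make-up → -25 dBFS.
Stage 2: below threshold (-25 ≤ -14.4); passes unchanged; output -25 dBFS.
Stage 3: 7 dB above -32 dBFS, reduced 7:1 to 1 dB above → -31 dBFS.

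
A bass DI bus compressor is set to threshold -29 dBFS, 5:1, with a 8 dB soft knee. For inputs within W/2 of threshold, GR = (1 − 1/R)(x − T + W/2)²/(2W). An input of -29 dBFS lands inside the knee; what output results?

-29.8 dBFS

x − T + W/2 = -29 − (-29) + 4 = 4.
GR = (1 − 1/5) × 4² / 16 = 0.8 × 16 / 16 = 0.8 dB.
Output = -29 − 0.8 = -29.8 dBFS.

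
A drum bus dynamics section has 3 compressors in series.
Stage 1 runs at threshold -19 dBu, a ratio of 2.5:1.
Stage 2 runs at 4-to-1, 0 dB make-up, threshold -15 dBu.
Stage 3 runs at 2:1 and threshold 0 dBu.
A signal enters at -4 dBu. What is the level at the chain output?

-14.5 dBu

Stage 1: 15 dB above -19 dBu, reduced 2.5:1 to 6 dB above → -13 dBu.
Stage 2: overshoot 2 dB → 2/4 = 0.5 dB → -14.5 dBu.
Stage 3: -14.5 dBu is at or below the 0 dBu threshold — no compression; output -14.5 dBu.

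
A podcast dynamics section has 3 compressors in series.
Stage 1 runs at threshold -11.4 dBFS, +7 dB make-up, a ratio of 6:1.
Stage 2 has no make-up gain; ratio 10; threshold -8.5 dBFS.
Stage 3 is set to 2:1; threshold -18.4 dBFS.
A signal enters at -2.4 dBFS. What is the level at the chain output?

Stage 1: overshoot 9 dB → 9/6 = 1.5 dB → -9.9 dBFS; +7 dB make-up → -2.9 dBFS.
Stage 2: 5.6 dB above -8.5 dBFS, reduced 10:1 to 0.56 dB above → -7.94 dBFS.
Stage 3: -7.94 dBFS is 10.46 dB over -18.4 dBFS; at 2:1 that becomes 5.23 dB over, giving -13.17 dBFS.

-13.17 dBFS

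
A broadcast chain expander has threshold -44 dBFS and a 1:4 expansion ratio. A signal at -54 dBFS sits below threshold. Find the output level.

-84 dBFS

Below threshold, a 1:4 expander applies gain = (4−1)×(T − x) of attenuation.
(4−1) × 10 = 30 dB, so output = -54 − 30 = -84 dBFS.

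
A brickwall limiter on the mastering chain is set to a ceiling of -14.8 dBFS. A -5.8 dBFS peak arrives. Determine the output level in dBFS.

-14.8 dBFS

A brickwall limiter is an ∞:1 compressor: any input above the ceiling is clamped to -14.8 dBFS.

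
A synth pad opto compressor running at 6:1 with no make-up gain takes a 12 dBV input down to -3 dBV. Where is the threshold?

-6 dBV

Let T be the threshold. Output overshoot = (input overshoot)/R, so -3 − T = (12 − T)/6.
6·(-3 − T) = 12 − T → 5·T = -18 − 12 = -30.
T = -30/5 = -6 dBV.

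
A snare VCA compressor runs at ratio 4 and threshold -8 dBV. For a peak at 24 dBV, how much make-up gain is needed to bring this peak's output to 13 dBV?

13 dB

Without make-up, output = threshold + overshoot/4 = -8 + 8 = 0 dBV.
Gap to target: 13 dB.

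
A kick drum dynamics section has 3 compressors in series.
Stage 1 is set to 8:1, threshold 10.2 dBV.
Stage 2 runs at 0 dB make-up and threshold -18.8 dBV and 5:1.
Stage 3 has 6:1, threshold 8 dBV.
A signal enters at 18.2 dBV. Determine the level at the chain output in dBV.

Stage 1: 18.2 dBV is 8 dB over 10.2 dBV; at 8:1 that becomes 1 dB over, giving 11.2 dBV.
Stage 2: overshoot 30 dB → 30/5 = 6 dB → -12.8 dBV.
Stage 3: -12.8 dBV ≤ 8 dBV, so stage 3 doesn't engage; output -12.8 dBV.

-12.8 dBV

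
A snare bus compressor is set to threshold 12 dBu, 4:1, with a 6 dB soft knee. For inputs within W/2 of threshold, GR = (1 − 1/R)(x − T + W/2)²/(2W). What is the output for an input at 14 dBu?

x − T + W/2 = 14 − 12 + 3 = 5.
GR = (1 − 1/4) × 5² / 12 = 0.75 × 25 / 12 = 1.5625 dB.
Output = 14 − 1.5625 = 12.4375 dBu.

12.4375 dBu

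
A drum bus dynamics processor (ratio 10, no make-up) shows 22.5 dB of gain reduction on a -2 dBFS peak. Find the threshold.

-27 dBFS

Input is 25 dB above T (since output overshoot × R = input overshoot: (-24.5 − T)·10 = -2 − T gives T = -27 dBFS).
Check: -27 + (-2 − (-27))/10 = -27 + 2.5 = -24.5 dBFS. ✓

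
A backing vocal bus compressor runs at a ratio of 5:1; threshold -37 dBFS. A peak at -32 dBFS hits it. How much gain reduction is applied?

Overshoot = -32 − (-37) = 5 dB.
A 5:1 ratio leaves 1 dB of that excess.
So the signal is attenuated by 5 − 1 = 4 dB.

4 dB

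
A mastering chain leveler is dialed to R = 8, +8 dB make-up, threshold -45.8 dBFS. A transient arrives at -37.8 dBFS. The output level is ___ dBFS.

Overshoot: -37.8 − (-45.8) = 8 dB.
At 8:1 the overshoot is divided by 8, leaving 1 dB above threshold.
Output = -45.8 + 1 = -44.8 dBFS; make-up adds 8 dB, giving -36.8 dBFS.

-36.8 dBFS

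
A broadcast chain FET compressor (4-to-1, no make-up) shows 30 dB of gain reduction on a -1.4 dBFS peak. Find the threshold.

-41.4 dBFS

Let T be the threshold. Output overshoot = (input overshoot)/R, so -31.4 − T = (-1.4 − T)/4.
4·(-31.4 − T) = -1.4 − T → 3·T = -125.6 − (-1.4) = -124.2.
T = -124.2/3 = -41.4 dBFS.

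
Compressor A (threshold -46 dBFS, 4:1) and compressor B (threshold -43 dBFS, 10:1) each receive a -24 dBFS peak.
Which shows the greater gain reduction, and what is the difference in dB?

A: overshoot 22 dB → output overshoot 5.5 dB → GR 16.5 dB.
B: overshoot 19 dB → output overshoot 1.9 dB → GR 17.1 dB.
Difference: 0.6 dB in favour of B.

B, by 0.6 dB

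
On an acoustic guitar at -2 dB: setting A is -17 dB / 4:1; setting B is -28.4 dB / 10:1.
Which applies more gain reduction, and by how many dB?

B, by 12.51 dB

A: 15 dB over, compressed to 3.75 dB over, so 11.25 dB of GR.
B: 26.4 dB over, compressed to 2.64 dB over, so 23.76 dB of GR.
B reduces 12.51 dB more.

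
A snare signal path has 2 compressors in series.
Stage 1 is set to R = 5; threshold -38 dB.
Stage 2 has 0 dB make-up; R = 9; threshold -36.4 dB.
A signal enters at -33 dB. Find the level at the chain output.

Stage 1: -33 dB is 5 dB over -38 dB; at 5:1 that becomes 1 dB over, giving -37 dB.
Stage 2: -37 dB is at or below the -36.4 dB threshold — no compression; output -37 dB.

-37 dB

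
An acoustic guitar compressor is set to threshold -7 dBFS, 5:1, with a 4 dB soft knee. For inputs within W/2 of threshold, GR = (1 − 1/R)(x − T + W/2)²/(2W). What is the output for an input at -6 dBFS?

-6.9 dBFS

x − T + W/2 = -6 − (-7) + 2 = 3.
GR = (1 − 1/5) × 3² / 8 = 0.8 × 9 / 8 = 0.9 dB.
Output = -6 − 0.9 = -6.9 dBFS.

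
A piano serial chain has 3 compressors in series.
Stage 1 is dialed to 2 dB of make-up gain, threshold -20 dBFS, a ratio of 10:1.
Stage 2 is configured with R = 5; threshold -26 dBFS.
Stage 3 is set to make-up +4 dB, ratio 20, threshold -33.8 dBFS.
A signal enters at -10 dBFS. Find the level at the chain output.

-29.32 dBFS

Stage 1: 10 dB above -20 dBFS, reduced 10:1 to 1 dB above → -19 dBFS; +2 dB make-up → -17 dBFS.
Stage 2: overshoot 9 dB → 9/5 = 1.8 dB → -24.2 dBFS.
Stage 3: overshoot 9.6 dB → 9.6/20 = 0.48 dB → -33.32 dBFS; +4 dB make-up → -29.32 dBFS.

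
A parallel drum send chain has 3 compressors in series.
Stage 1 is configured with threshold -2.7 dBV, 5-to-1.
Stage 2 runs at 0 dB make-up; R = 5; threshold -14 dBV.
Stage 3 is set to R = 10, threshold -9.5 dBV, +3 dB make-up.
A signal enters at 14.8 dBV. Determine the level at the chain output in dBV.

-8.04 dBV

Stage 1: overshoot 17.5 dB → 17.5/5 = 3.5 dB → 0.8 dBV.
Stage 2: 14.8 dB above -14 dBV, reduced 5:1 to 2.96 dB above → -11.04 dBV.
Stage 3: below threshold (-11.04 ≤ -9.5); passes unchanged; make-up brings it to -8.04 dBV.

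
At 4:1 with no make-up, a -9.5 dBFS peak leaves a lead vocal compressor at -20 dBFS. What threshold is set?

-23.5 dBFS

Let T be the threshold. Output overshoot = (input overshoot)/R, so -20 − T = (-9.5 − T)/4.
4·(-20 − T) = -9.5 − T → 3·T = -80 − (-9.5) = -70.5.
T = -70.5/3 = -23.5 dBFS.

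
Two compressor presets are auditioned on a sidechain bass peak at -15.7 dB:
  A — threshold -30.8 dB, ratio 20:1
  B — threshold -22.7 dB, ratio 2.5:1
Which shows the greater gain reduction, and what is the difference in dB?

A, by 10.145 dB

A: GR = 15.1 − 15.1/20 = 14.345 dB.
B: GR = 7 − 7/2.5 = 4.2 dB.
Difference: 10.145 dB in favour of A.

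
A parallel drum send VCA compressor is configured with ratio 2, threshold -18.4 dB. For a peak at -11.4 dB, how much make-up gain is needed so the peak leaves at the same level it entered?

3.5 dB

Without make-up, output = threshold + overshoot/2 = -18.4 + 3.5 = -14.9 dB.
Gap to target: 3.5 dB.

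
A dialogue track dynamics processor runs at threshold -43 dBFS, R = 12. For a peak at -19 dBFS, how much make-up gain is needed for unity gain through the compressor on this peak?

Overshoot 24 dB → 24/12 = 2 dB after compression, so the compressed level is -43 + 2 = -41 dBFS.
Make-up = target − compressed = -19 − (-41) = 22 dB.

22 dB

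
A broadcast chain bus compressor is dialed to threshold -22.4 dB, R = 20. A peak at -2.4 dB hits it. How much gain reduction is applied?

19 dB

Overshoot = -2.4 − (-22.4) = 20 dB.
At 20:1, output sits 20/20 = 1 dB above threshold.
Gain reduction = 20 − 1 = 19 dB.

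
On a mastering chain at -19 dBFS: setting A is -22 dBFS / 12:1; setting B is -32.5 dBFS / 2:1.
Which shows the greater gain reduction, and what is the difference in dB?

A: 3 dB over, compressed to 0.25 dB over, so 2.75 dB of GR.
B: 13.5 dB over, compressed to 6.75 dB over, so 6.75 dB of GR.
B applies 4 dB more gain reduction.

B, by 4 dB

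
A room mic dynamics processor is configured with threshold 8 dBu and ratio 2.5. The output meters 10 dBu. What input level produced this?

13 dBu

That's 2 dB above the 8 dBu threshold.
Input overshoot = R × output overshoot = 5 dB → input = 8 + 5 = 13 dBu.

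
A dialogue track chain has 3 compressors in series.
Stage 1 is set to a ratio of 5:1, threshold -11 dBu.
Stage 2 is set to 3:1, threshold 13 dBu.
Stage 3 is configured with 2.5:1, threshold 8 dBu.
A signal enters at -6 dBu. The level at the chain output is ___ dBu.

-10 dBu

Stage 1: 5 dB above -11 dBu, reduced 5:1 to 1 dB above → -10 dBu.
Stage 2: -10 dBu is at or below the 13 dBu threshold — no compression; output -10 dBu.
Stage 3: -10 dBu ≤ 8 dBu, so stage 3 doesn't engage; output -10 dBu.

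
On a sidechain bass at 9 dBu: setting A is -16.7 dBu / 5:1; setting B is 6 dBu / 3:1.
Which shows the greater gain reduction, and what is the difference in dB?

A, by 18.56 dB

A: overshoot 25.7 dB → output overshoot 5.14 dB → GR 20.56 dB.
B: overshoot 3 dB → output overshoot 1 dB → GR 2 dB.
A applies 18.56 dB more gain reduction.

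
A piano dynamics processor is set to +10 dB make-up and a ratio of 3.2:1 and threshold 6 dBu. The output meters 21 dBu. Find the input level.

22 dBu

Before make-up, the level was 21 − 10 = 11 dBu.
That's 5 dB above the 6 dBu threshold.
Undo the ratio: input overshoot = 5 × 3.2 = 16 dB, giving input = 22 dBu.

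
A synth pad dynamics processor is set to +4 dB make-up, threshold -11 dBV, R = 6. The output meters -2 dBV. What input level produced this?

19 dBV

Before make-up, the level was -2 − 4 = -6 dBV.
The compressed level sits -6 − (-11) = 5 dB over threshold.
Input overshoot = R × output overshoot = 30 dB → input = -11 + 30 = 19 dBV.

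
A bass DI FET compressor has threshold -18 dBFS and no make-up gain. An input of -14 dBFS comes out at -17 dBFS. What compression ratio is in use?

4:1

Input overshoot = -14 − (-18) = 4 dB; output overshoot = -17 − (-18) = 1 dB.
Ratio = 4 / 1 = 4.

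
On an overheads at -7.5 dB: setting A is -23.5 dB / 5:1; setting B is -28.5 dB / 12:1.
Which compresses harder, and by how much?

B, by 6.45 dB

A: overshoot 16 dB → output overshoot 3.2 dB → GR 12.8 dB.
B: overshoot 21 dB → output overshoot 1.75 dB → GR 19.25 dB.
B applies 6.45 dB more gain reduction.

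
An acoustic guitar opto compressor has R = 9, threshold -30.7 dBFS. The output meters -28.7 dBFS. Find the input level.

The compressed level sits -28.7 − (-30.7) = 2 dB over threshold.
Input overshoot = R × output overshoot = 18 dB → input = -30.7 + 18 = -12.7 dBFS.

-12.7 dBFS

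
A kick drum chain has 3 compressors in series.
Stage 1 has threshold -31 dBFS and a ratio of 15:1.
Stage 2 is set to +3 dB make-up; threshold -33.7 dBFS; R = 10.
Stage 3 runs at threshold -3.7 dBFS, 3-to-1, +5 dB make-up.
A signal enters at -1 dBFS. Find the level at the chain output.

-25.23 dBFS

Stage 1: -1 dBFS is 30 dB over -31 dBFS; at 15:1 that becomes 2 dB over, giving -29 dBFS.
Stage 2: 4.7 dB above -33.7 dBFS, reduced 10:1 to 0.47 dB above → -33.23 dBFS; +3 dB make-up → -30.23 dBFS.
Stage 3: below threshold (-30.23 ≤ -3.7); passes unchanged; make-up brings it to -25.23 dBFS.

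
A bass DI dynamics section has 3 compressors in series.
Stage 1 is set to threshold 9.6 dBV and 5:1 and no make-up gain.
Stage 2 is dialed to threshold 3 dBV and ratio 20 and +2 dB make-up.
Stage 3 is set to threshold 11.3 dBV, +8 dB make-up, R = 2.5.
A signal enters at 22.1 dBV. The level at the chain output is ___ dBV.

Stage 1: 22.1 dBV is 12.5 dB over 9.6 dBV; at 5:1 that becomes 2.5 dB over, giving 12.1 dBV.
Stage 2: overshoot 9.1 dB → 9.1/20 = 0.455 dB → 3.455 dBV; +2 dB make-up → 5.455 dBV.
Stage 3: below threshold (5.455 ≤ 11.3); passes unchanged; make-up brings it to 13.455 dBV.

13.455 dBV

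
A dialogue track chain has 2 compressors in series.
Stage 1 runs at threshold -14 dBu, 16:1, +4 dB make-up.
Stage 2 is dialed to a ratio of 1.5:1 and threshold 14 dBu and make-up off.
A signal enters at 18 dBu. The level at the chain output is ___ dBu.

Stage 1: 32 dB above -14 dBu, reduced 16:1 to 2 dB above → -12 dBu; +4 dB make-up → -8 dBu.
Stage 2: -8 dBu is at or below the 14 dBu threshold — no compression; output -8 dBu.

-8 dBu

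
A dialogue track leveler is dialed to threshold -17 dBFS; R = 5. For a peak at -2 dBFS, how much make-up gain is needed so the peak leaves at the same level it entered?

12 dB

Overshoot 15 dB → 15/5 = 3 dB after compression, so the compressed level is -17 + 3 = -14 dBFS.
Make-up = target − compressed = -2 − (-14) = 12 dB.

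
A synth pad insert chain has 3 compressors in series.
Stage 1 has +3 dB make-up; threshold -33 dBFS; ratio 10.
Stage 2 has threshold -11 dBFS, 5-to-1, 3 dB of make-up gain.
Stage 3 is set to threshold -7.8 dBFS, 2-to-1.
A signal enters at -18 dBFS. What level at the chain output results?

Stage 1: overshoot 15 dB → 15/10 = 1.5 dB → -31.5 dBFS; +3 dB make-up → -28.5 dBFS.
Stage 2: -28.5 dBFS is at or below the -11 dBFS threshold — no compression; make-up brings it to -25.5 dBFS.
Stage 3: -25.5 dBFS ≤ -7.8 dBFS, so stage 3 doesn't engage; output -25.5 dBFS.

-25.5 dBFS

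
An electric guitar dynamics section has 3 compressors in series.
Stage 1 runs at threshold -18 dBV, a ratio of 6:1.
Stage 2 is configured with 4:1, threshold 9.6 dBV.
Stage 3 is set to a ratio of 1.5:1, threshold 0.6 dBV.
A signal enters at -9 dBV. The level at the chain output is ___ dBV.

-16.5 dBV

Stage 1: overshoot 9 dB → 9/6 = 1.5 dB → -16.5 dBV.
Stage 2: -16.5 dBV is at or below the 9.6 dBV threshold — no compression; output -16.5 dBV.
Stage 3: -16.5 dBV is at or below the 0.6 dBV threshold — no compression; output -16.5 dBV.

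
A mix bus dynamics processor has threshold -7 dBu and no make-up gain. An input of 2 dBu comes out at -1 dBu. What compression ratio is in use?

1.5:1

Input overshoot = 2 − (-7) = 9 dB; output overshoot = -1 − (-7) = 6 dB.
Ratio = 9 / 6 = 1.5.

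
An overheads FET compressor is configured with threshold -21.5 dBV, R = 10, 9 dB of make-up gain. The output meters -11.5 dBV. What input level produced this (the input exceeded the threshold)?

-11.5 dBV

Stripping the +9 dB make-up gives -20.5 dBV at the gain stage.
Post-compression overshoot = -20.5 − (-21.5) = 1 dB.
Input overshoot = R × output overshoot = 10 dB → input = -21.5 + 10 = -11.5 dBV.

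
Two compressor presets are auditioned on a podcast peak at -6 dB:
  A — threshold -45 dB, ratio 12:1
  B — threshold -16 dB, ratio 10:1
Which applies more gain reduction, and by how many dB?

A, by 26.75 dB

A: GR = 39 − 39/12 = 35.75 dB.
B: GR = 10 − 10/10 = 9 dB.
A reduces 26.75 dB more.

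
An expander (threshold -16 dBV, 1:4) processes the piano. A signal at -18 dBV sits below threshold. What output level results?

Undershoot = (-16) − (-18) = 2 dB.
At 1:4, that expands to 8 dB under threshold.
Output = -16 − 8 = -24 dBV.

-24 dBV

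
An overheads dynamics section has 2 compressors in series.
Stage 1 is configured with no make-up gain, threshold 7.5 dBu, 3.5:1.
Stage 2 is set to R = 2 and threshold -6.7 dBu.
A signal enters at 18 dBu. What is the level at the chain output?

1.9 dBu

Stage 1: 10.5 dB above 7.5 dBu, reduced 3.5:1 to 3 dB above → 10.5 dBu.
Stage 2: 17.2 dB above -6.7 dBu, reduced 2:1 to 8.6 dB above → 1.9 dBu.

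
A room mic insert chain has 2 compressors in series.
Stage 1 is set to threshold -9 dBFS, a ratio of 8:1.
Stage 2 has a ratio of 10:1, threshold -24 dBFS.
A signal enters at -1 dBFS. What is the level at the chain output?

-22.4 dBFS

Stage 1: -1 dBFS is 8 dB over -9 dBFS; at 8:1 that becomes 1 dB over, giving -8 dBFS.
Stage 2: overshoot 16 dB → 16/10 = 1.6 dB → -22.4 dBFS.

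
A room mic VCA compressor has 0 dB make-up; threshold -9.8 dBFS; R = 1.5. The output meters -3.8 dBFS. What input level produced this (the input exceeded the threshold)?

-0.8 dBFS

Post-compression overshoot = -3.8 − (-9.8) = 6 dB.
Input overshoot = R × output overshoot = 9 dB → input = -9.8 + 9 = -0.8 dBFS.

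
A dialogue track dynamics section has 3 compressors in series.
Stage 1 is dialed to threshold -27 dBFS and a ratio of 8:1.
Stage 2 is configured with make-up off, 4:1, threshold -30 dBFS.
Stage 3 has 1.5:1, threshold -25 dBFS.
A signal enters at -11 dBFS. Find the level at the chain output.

-28.75 dBFS

Stage 1: -11 dBFS is 16 dB over -27 dBFS; at 8:1 that becomes 2 dB over, giving -25 dBFS.
Stage 2: overshoot 5 dB → 5/4 = 1.25 dB → -28.75 dBFS.
Stage 3: -28.75 dBFS ≤ -25 dBFS, so stage 3 doesn't engage; output -28.75 dBFS.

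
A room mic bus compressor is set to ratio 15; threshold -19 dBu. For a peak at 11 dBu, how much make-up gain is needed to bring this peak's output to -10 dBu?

7 dB

Overshoot 30 dB → 30/15 = 2 dB after compression, so the compressed level is -19 + 2 = -17 dBu.
Make-up = target − compressed = -10 − (-17) = 7 dB.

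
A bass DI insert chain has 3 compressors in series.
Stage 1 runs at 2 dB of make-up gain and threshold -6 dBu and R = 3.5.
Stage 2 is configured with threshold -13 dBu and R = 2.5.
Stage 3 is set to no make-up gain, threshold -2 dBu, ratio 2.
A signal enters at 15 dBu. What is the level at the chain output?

Stage 1: 15 dBu is 21 dB over -6 dBu; at 3.5:1 that becomes 6 dB over, giving 0 dBu; +2 dB make-up → 2 dBu.
Stage 2: overshoot 15 dB → 15/2.5 = 6 dB → -7 dBu.
Stage 3: -7 dBu ≤ -2 dBu, so stage 3 doesn't engage; output -7 dBu.

-7 dBu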